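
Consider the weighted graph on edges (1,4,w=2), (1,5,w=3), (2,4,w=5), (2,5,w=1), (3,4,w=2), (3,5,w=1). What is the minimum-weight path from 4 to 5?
3 (path: 4 -> 3 -> 5; weights 2 + 1 = 3)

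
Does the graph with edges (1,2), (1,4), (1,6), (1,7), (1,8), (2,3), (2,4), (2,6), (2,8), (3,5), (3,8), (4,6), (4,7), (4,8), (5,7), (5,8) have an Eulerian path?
No (8 vertices have odd degree: {1, 2, 3, 4, 5, 6, 7, 8}; Eulerian path requires 0 or 2)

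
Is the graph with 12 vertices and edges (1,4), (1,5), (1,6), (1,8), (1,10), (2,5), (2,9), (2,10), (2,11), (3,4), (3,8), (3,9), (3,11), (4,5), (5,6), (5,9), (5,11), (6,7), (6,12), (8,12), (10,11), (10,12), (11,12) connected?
Yes (BFS from 1 visits [1, 4, 5, 6, 8, 10, 3, 2, 9, 11, 7, 12] — all 12 vertices reached)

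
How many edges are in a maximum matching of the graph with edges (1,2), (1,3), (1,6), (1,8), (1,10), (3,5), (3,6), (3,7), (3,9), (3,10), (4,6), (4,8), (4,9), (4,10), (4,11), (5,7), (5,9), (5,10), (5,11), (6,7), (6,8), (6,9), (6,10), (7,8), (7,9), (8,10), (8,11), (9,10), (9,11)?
5 (matching: (1,8), (3,6), (4,11), (5,7), (9,10); upper bound floor(n/2) = floor(11/2) = 5)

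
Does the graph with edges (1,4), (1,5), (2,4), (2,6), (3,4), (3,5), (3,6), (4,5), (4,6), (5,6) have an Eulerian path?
Yes (the graph is connected and exactly 2 vertices have odd degree: {3, 4}; any Eulerian path must start and end at those)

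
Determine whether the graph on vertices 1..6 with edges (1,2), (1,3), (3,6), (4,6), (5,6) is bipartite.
Yes. Partition: {1, 6}, {2, 3, 4, 5}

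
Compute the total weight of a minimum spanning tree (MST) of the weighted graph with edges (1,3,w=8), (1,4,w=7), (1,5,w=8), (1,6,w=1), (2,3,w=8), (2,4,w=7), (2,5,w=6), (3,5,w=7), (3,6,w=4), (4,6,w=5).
23 (MST edges: (1,6,w=1), (2,4,w=7), (2,5,w=6), (3,6,w=4), (4,6,w=5); sum of weights 1 + 7 + 6 + 4 + 5 = 23)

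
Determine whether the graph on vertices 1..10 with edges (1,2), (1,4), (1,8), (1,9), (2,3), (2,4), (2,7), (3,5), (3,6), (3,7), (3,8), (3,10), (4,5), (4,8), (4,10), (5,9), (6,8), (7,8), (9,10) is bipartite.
No (odd cycle of length 3: 2 -> 1 -> 4 -> 2)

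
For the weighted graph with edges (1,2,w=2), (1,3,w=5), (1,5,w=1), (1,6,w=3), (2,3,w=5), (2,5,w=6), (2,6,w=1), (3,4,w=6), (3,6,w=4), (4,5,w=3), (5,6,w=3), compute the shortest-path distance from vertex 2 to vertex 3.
5 (path: 2 -> 3; weights 5 = 5)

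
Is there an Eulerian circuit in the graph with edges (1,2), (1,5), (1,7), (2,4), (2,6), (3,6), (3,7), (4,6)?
No (4 vertices have odd degree: {1, 2, 5, 6}; Eulerian circuit requires 0)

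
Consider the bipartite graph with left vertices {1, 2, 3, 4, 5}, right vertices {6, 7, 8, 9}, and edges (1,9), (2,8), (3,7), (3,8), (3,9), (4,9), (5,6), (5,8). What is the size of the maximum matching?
4 (matching: (1,9), (2,8), (3,7), (5,6); upper bound min(|L|,|R|) = min(5,4) = 4)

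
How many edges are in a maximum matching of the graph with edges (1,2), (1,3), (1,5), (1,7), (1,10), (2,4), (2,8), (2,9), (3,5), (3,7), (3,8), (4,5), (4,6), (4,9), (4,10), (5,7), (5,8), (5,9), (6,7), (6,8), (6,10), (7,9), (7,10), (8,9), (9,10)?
5 (matching: (1,7), (2,4), (3,5), (6,10), (8,9); upper bound floor(n/2) = floor(10/2) = 5)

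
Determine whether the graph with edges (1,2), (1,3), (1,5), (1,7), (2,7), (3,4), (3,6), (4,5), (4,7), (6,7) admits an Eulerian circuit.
No (2 vertices have odd degree: {3, 4}; Eulerian circuit requires 0)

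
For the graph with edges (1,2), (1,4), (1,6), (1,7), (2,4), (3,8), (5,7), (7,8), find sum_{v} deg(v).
16 (handshake: sum of degrees = 2|E| = 2 x 8 = 16)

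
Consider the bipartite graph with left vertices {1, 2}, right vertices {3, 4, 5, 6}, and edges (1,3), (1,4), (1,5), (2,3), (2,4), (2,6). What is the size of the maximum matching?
2 (matching: (1,5), (2,6); upper bound min(|L|,|R|) = min(2,4) = 2)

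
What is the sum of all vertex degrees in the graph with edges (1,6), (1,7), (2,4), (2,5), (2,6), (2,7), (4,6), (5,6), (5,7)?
18 (handshake: sum of degrees = 2|E| = 2 x 9 = 18)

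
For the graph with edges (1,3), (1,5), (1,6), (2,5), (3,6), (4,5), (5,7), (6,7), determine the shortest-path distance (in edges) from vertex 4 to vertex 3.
3 (path: 4 -> 5 -> 1 -> 3, 3 edges)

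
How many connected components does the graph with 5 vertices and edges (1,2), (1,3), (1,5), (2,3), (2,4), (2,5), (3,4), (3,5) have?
1 (components: {1, 2, 3, 4, 5})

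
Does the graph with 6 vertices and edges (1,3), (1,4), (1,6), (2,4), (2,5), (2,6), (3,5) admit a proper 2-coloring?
No (odd cycle of length 5: 5 -> 3 -> 1 -> 6 -> 2 -> 5)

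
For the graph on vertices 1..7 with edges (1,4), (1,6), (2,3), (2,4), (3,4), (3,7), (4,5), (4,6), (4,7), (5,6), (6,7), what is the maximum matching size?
3 (matching: (1,6), (3,7), (4,5); upper bound floor(n/2) = floor(7/2) = 3)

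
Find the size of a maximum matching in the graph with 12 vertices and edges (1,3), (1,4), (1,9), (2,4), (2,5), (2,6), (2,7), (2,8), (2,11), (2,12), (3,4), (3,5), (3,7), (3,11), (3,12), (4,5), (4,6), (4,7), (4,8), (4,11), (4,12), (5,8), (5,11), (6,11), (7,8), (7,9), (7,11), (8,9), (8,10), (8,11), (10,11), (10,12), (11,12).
6 (matching: (1,9), (2,12), (3,5), (4,6), (7,8), (10,11); upper bound floor(n/2) = floor(12/2) = 6)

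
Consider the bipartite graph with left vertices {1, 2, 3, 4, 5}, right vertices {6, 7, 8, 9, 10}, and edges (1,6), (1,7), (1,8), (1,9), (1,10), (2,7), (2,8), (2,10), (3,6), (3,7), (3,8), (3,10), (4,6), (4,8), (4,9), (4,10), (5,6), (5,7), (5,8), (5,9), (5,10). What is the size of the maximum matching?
5 (matching: (1,10), (2,8), (3,7), (4,9), (5,6); upper bound min(|L|,|R|) = min(5,5) = 5)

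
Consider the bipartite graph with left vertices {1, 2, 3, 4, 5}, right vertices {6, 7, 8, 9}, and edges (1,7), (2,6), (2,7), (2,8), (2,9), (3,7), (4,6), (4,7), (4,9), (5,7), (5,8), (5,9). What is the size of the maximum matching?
4 (matching: (1,7), (2,9), (4,6), (5,8); upper bound min(|L|,|R|) = min(5,4) = 4)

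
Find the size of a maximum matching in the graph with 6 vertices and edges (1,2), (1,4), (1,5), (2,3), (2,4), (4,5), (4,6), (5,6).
3 (matching: (1,5), (2,3), (4,6); upper bound floor(n/2) = floor(6/2) = 3)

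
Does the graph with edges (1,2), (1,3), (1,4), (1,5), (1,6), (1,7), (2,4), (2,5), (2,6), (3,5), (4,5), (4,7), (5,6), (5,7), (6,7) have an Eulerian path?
Yes — and in fact it has an Eulerian circuit (the graph is connected and all 7 vertices have even degree)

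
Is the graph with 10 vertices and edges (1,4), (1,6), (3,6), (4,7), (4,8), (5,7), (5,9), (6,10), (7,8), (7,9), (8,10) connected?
No, it has 2 components: {1, 3, 4, 5, 6, 7, 8, 9, 10}, {2}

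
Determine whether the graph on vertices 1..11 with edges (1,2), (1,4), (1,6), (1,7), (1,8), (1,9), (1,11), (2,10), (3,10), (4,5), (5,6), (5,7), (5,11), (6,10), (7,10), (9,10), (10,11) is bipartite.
Yes. Partition: {1, 5, 10}, {2, 3, 4, 6, 7, 8, 9, 11}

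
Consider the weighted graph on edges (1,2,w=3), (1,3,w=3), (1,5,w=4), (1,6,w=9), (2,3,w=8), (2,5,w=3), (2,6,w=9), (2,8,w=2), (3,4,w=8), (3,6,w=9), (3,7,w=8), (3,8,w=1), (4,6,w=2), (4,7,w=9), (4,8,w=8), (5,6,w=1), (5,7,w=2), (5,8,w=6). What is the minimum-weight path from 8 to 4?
8 (path: 8 -> 4; weights 8 = 8)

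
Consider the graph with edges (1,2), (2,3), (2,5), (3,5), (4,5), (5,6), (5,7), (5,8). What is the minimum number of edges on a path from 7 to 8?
2 (path: 7 -> 5 -> 8, 2 edges)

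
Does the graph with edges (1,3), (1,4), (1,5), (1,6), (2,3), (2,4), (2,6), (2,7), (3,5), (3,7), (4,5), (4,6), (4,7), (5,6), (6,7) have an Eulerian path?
Yes (the graph is connected and exactly 2 vertices have odd degree: {4, 6}; any Eulerian path must start and end at those)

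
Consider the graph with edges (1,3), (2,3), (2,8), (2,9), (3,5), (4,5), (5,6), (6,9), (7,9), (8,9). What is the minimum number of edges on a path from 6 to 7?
2 (path: 6 -> 9 -> 7, 2 edges)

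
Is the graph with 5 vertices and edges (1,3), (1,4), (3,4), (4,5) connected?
No, it has 2 components: {1, 3, 4, 5}, {2}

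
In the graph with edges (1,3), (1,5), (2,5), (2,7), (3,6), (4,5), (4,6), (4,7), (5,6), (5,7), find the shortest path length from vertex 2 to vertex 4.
2 (path: 2 -> 5 -> 4, 2 edges)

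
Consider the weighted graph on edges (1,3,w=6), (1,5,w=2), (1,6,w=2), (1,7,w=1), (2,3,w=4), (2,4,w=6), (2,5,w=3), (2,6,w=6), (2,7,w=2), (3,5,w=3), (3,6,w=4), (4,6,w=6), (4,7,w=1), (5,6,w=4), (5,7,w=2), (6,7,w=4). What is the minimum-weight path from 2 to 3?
4 (path: 2 -> 3; weights 4 = 4)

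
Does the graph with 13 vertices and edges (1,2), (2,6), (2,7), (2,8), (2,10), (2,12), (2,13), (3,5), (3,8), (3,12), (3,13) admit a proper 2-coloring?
Yes. Partition: {1, 4, 5, 6, 7, 8, 9, 10, 11, 12, 13}, {2, 3}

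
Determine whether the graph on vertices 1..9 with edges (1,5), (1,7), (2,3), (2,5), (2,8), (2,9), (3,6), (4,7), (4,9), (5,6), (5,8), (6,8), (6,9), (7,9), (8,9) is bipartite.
No (odd cycle of length 5: 9 -> 7 -> 1 -> 5 -> 2 -> 9)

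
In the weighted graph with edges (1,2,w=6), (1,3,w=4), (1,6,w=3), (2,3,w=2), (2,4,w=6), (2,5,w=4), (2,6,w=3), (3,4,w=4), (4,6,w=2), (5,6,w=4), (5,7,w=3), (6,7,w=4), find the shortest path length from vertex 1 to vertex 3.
4 (path: 1 -> 3; weights 4 = 4)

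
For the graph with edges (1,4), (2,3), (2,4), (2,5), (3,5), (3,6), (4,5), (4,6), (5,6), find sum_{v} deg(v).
18 (handshake: sum of degrees = 2|E| = 2 x 9 = 18)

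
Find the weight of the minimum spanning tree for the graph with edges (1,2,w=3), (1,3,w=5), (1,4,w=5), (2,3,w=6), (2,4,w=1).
9 (MST edges: (1,2,w=3), (1,3,w=5), (2,4,w=1); sum of weights 3 + 5 + 1 = 9)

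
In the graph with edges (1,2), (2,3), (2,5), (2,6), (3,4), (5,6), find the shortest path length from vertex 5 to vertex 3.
2 (path: 5 -> 2 -> 3, 2 edges)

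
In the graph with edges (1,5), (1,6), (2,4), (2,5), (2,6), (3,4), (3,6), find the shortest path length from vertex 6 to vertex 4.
2 (path: 6 -> 2 -> 4, 2 edges)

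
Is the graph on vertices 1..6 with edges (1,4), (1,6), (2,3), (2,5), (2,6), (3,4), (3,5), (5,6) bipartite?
No (odd cycle of length 5: 3 -> 4 -> 1 -> 6 -> 5 -> 3)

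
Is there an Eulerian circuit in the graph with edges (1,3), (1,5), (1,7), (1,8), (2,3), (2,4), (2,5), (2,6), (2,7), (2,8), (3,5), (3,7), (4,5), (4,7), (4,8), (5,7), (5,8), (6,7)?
Yes (the graph is connected and all 8 vertices have even degree)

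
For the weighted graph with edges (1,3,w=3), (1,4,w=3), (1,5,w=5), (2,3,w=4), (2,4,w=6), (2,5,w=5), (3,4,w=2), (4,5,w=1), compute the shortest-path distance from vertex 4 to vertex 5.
1 (path: 4 -> 5; weights 1 = 1)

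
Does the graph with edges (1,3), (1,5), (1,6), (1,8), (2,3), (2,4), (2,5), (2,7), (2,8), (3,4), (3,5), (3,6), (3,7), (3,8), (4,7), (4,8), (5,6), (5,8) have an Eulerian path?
No (6 vertices have odd degree: {2, 3, 5, 6, 7, 8}; Eulerian path requires 0 or 2)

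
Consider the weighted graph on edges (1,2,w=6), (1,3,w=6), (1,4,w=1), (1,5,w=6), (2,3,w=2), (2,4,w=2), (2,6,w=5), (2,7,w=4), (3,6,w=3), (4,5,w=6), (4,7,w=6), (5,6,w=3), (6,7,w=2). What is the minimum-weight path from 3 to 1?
5 (path: 3 -> 2 -> 4 -> 1; weights 2 + 2 + 1 = 5)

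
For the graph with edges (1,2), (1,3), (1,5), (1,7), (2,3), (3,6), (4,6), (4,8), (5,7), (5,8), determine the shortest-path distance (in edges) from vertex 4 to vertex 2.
3 (path: 4 -> 6 -> 3 -> 2, 3 edges)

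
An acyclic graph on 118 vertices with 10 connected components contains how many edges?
108 (Each of the 10 component trees on V_i vertices has V_i - 1 edges; summing gives V - C = 118 - 10 = 108)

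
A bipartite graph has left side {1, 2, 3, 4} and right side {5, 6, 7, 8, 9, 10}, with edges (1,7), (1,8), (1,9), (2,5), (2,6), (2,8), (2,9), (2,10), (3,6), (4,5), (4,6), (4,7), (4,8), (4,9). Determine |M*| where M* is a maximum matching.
4 (matching: (1,9), (2,10), (3,6), (4,8); upper bound min(|L|,|R|) = min(4,6) = 4)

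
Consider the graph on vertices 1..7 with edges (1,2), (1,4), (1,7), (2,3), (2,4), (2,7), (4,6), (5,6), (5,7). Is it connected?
Yes (BFS from 1 visits [1, 2, 4, 7, 3, 6, 5] — all 7 vertices reached)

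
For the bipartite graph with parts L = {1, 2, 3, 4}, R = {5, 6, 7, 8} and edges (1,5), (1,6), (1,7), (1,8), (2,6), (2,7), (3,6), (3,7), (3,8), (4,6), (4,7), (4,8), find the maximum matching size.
4 (matching: (1,5), (2,7), (3,6), (4,8); upper bound min(|L|,|R|) = min(4,4) = 4)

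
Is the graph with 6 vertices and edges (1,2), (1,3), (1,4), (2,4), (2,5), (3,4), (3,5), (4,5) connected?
No, it has 2 components: {1, 2, 3, 4, 5}, {6}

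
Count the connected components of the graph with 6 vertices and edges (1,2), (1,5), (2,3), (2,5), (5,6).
2 (components: {1, 2, 3, 5, 6}, {4})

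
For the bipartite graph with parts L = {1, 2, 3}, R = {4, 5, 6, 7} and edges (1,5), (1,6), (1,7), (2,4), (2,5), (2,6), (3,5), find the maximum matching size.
3 (matching: (1,7), (2,6), (3,5); upper bound min(|L|,|R|) = min(3,4) = 3)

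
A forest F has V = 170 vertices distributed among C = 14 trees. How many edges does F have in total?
156 (Each of the 14 component trees on V_i vertices has V_i - 1 edges; summing gives V - C = 170 - 14 = 156)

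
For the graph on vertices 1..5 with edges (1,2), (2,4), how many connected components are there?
3 (components: {1, 2, 4}, {3}, {5})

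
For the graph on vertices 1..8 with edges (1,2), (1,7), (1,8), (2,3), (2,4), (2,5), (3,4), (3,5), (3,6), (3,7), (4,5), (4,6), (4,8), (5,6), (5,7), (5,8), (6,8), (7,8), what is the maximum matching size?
4 (matching: (1,7), (2,5), (3,6), (4,8); upper bound floor(n/2) = floor(8/2) = 4)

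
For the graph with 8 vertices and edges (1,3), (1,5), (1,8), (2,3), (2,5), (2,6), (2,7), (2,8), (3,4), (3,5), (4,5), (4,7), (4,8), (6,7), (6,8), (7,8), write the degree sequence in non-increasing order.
[5, 5, 4, 4, 4, 4, 3, 3] (degrees: deg(1)=3, deg(2)=5, deg(3)=4, deg(4)=4, deg(5)=4, deg(6)=3, deg(7)=4, deg(8)=5)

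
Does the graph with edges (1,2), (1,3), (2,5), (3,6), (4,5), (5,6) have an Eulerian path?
Yes (the graph is connected and exactly 2 vertices have odd degree: {4, 5}; any Eulerian path must start and end at those)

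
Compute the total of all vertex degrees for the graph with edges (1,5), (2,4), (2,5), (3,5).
8 (handshake: sum of degrees = 2|E| = 2 x 4 = 8)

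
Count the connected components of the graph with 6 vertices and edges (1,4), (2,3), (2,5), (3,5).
3 (components: {1, 4}, {2, 3, 5}, {6})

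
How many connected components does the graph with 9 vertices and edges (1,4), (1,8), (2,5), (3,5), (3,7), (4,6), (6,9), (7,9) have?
1 (components: {1, 2, 3, 4, 5, 6, 7, 8, 9})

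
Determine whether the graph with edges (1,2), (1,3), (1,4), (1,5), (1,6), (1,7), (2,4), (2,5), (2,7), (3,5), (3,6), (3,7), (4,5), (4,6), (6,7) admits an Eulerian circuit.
Yes (the graph is connected and all 7 vertices have even degree)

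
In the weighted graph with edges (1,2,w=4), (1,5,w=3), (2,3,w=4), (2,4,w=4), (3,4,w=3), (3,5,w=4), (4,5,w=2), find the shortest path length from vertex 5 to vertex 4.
2 (path: 5 -> 4; weights 2 = 2)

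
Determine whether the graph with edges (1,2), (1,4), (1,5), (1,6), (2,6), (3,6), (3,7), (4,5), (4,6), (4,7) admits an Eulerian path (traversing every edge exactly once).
Yes — and in fact it has an Eulerian circuit (the graph is connected and all 7 vertices have even degree)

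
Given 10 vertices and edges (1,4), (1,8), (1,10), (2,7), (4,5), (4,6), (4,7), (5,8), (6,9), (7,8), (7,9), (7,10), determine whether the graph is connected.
No, it has 2 components: {1, 2, 4, 5, 6, 7, 8, 9, 10}, {3}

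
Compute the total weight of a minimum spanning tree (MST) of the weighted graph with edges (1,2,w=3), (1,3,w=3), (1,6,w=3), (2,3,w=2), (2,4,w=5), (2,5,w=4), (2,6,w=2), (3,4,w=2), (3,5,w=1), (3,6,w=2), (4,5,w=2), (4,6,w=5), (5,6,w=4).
10 (MST edges: (1,3,w=3), (2,3,w=2), (2,6,w=2), (3,4,w=2), (3,5,w=1); sum of weights 3 + 2 + 2 + 2 + 1 = 10)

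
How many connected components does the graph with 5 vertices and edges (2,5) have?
4 (components: {1}, {2, 5}, {3}, {4})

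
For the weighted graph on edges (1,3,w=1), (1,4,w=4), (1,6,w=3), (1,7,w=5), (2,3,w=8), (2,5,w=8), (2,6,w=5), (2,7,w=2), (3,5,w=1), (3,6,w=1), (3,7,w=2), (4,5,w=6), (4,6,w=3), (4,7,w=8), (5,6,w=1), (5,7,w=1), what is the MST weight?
9 (MST edges: (1,3,w=1), (2,7,w=2), (3,5,w=1), (3,6,w=1), (4,6,w=3), (5,7,w=1); sum of weights 1 + 2 + 1 + 1 + 3 + 1 = 9)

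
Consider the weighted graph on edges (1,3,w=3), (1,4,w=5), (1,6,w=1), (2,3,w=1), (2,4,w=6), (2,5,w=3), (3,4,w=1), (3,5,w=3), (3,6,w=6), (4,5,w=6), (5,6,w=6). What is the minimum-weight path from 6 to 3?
4 (path: 6 -> 1 -> 3; weights 1 + 3 = 4)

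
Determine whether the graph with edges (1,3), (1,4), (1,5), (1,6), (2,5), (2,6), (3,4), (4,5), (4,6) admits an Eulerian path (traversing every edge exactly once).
Yes (the graph is connected and exactly 2 vertices have odd degree: {5, 6}; any Eulerian path must start and end at those)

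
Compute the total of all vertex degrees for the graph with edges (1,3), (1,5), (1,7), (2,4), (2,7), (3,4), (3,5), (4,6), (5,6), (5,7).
20 (handshake: sum of degrees = 2|E| = 2 x 10 = 20)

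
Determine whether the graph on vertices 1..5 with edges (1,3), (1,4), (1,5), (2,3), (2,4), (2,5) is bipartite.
Yes. Partition: {1, 2}, {3, 4, 5}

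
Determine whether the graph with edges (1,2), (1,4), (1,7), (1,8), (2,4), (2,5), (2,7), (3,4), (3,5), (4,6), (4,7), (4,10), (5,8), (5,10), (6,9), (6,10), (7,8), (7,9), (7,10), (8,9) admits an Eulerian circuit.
No (2 vertices have odd degree: {6, 9}; Eulerian circuit requires 0)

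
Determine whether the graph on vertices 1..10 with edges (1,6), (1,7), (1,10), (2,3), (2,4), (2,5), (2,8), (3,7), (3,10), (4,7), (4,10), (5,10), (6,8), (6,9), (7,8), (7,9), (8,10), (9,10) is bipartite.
Yes. Partition: {1, 3, 4, 5, 8, 9}, {2, 6, 7, 10}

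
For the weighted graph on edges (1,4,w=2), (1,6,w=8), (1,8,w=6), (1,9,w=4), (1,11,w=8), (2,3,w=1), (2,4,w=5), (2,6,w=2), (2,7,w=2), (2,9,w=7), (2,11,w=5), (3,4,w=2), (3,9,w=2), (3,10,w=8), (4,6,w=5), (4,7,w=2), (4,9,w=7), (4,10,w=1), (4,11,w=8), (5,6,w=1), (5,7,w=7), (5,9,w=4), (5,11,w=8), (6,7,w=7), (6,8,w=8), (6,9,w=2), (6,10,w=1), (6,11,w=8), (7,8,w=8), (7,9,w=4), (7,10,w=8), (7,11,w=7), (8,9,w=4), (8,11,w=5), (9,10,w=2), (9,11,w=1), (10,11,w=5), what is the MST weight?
17 (MST edges: (1,4,w=2), (2,3,w=1), (2,6,w=2), (2,7,w=2), (3,9,w=2), (4,10,w=1), (5,6,w=1), (6,10,w=1), (8,9,w=4), (9,11,w=1); sum of weights 2 + 1 + 2 + 2 + 2 + 1 + 1 + 1 + 4 + 1 = 17)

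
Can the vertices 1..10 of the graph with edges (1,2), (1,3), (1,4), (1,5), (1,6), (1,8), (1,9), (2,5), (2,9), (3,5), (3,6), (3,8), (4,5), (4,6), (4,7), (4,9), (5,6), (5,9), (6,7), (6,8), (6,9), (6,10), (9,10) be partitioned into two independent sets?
No (odd cycle of length 3: 6 -> 1 -> 9 -> 6)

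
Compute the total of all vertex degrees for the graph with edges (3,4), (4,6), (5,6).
6 (handshake: sum of degrees = 2|E| = 2 x 3 = 6)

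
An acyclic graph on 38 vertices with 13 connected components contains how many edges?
25 (Each of the 13 component trees on V_i vertices has V_i - 1 edges; summing gives V - C = 38 - 13 = 25)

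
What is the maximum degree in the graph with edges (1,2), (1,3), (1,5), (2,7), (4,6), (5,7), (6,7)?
3 (attained at vertices 1, 7)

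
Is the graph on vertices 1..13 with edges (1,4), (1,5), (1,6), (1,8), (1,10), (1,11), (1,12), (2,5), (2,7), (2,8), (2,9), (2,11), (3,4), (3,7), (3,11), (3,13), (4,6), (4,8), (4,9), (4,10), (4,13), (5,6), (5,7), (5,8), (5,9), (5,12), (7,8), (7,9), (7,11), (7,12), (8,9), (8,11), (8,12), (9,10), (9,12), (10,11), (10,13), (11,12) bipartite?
No (odd cycle of length 3: 6 -> 1 -> 5 -> 6)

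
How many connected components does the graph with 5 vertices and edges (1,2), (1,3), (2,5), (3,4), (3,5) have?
1 (components: {1, 2, 3, 4, 5})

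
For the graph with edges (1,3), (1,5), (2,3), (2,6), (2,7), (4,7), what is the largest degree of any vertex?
3 (attained at vertex 2)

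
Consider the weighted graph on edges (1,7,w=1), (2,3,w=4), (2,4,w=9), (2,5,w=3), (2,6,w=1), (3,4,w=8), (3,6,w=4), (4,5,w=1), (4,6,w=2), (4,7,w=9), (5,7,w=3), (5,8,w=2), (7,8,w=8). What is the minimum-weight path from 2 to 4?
3 (path: 2 -> 6 -> 4; weights 1 + 2 = 3)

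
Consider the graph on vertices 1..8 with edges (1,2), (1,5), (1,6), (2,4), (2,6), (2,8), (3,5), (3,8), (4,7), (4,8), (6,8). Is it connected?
Yes (BFS from 1 visits [1, 2, 5, 6, 4, 8, 3, 7] — all 8 vertices reached)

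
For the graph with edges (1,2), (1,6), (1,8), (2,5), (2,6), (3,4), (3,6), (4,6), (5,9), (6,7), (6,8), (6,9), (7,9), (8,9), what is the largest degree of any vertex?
7 (attained at vertex 6)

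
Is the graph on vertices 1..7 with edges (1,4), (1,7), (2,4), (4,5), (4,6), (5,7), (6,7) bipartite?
Yes. Partition: {1, 2, 3, 5, 6}, {4, 7}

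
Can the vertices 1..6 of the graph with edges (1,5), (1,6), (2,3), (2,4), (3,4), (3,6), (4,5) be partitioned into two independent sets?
No (odd cycle of length 5: 3 -> 6 -> 1 -> 5 -> 4 -> 3)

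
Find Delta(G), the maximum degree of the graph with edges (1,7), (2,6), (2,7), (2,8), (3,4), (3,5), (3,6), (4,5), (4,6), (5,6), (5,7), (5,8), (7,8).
5 (attained at vertex 5)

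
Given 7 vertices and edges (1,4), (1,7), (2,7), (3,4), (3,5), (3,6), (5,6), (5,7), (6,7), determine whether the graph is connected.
Yes (BFS from 1 visits [1, 4, 7, 3, 2, 5, 6] — all 7 vertices reached)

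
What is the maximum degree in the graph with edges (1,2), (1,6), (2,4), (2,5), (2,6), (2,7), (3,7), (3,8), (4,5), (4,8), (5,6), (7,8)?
5 (attained at vertex 2)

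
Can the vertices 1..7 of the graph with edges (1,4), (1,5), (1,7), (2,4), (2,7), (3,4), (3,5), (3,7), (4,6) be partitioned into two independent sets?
Yes. Partition: {1, 2, 3, 6}, {4, 5, 7}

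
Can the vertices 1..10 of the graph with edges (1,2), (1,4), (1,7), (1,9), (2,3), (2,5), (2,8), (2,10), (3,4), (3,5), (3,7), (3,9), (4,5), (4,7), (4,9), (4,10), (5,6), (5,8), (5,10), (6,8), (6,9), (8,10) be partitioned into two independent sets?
No (odd cycle of length 3: 4 -> 1 -> 9 -> 4)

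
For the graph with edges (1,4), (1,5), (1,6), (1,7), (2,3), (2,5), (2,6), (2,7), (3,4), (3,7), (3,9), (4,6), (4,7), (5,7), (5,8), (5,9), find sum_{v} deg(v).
32 (handshake: sum of degrees = 2|E| = 2 x 16 = 32)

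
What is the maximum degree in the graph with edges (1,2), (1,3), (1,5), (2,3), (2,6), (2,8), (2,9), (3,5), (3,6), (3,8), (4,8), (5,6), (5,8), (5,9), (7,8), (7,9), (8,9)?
6 (attained at vertex 8)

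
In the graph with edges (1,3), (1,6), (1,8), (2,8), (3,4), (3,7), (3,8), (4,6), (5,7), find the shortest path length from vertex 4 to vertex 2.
3 (path: 4 -> 3 -> 8 -> 2, 3 edges)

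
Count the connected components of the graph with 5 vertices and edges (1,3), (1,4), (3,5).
2 (components: {1, 3, 4, 5}, {2})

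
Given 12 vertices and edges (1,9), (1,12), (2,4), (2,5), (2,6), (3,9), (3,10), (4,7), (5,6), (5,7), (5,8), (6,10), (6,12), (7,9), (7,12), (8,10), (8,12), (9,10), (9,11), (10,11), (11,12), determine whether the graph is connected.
Yes (BFS from 1 visits [1, 9, 12, 3, 7, 10, 11, 6, 8, 4, 5, 2] — all 12 vertices reached)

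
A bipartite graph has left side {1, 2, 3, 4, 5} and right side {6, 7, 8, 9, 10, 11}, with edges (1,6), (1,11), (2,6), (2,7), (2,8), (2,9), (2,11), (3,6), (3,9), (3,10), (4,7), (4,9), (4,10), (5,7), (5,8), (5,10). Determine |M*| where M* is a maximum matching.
5 (matching: (1,11), (2,9), (3,10), (4,7), (5,8); upper bound min(|L|,|R|) = min(5,6) = 5)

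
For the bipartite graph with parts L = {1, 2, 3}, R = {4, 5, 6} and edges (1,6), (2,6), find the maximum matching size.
1 (matching: (1,6); upper bound min(|L|,|R|) = min(3,3) = 3)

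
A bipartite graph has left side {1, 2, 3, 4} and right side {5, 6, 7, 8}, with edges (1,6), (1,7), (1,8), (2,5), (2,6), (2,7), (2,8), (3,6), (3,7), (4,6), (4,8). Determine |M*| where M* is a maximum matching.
4 (matching: (1,8), (2,5), (3,7), (4,6); upper bound min(|L|,|R|) = min(4,4) = 4)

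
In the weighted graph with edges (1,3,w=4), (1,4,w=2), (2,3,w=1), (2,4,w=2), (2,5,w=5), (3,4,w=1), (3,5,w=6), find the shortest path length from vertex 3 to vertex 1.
3 (path: 3 -> 4 -> 1; weights 1 + 2 = 3)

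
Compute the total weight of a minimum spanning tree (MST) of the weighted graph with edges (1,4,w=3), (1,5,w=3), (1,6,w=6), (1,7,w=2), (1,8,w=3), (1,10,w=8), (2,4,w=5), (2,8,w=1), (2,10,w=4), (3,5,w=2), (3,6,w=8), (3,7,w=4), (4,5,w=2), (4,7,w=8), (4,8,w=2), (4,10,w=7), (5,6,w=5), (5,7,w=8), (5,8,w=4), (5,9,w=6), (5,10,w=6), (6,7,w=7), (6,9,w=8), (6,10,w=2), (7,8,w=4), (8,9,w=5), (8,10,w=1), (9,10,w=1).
16 (MST edges: (1,4,w=3), (1,7,w=2), (2,8,w=1), (3,5,w=2), (4,5,w=2), (4,8,w=2), (6,10,w=2), (8,10,w=1), (9,10,w=1); sum of weights 3 + 2 + 1 + 2 + 2 + 2 + 2 + 1 + 1 = 16)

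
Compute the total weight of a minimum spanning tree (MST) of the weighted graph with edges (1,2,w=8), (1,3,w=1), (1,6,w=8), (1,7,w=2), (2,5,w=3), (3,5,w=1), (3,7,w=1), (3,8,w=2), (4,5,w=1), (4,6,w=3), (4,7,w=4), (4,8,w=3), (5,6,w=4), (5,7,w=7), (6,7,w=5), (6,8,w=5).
12 (MST edges: (1,3,w=1), (2,5,w=3), (3,5,w=1), (3,7,w=1), (3,8,w=2), (4,5,w=1), (4,6,w=3); sum of weights 1 + 3 + 1 + 1 + 2 + 1 + 3 = 12)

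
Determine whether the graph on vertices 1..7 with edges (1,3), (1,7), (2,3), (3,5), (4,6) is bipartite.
Yes. Partition: {1, 2, 4, 5}, {3, 6, 7}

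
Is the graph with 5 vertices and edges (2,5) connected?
No, it has 4 components: {1}, {2, 5}, {3}, {4}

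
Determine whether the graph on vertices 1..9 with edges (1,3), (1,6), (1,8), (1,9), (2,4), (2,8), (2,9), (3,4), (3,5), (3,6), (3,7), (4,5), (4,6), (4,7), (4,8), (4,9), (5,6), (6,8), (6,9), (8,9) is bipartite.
No (odd cycle of length 3: 8 -> 1 -> 9 -> 8)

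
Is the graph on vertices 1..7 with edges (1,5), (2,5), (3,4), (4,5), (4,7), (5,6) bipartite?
Yes. Partition: {1, 2, 4, 6}, {3, 5, 7}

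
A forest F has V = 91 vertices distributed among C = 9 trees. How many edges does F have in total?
82 (Each of the 9 component trees on V_i vertices has V_i - 1 edges; summing gives V - C = 91 - 9 = 82)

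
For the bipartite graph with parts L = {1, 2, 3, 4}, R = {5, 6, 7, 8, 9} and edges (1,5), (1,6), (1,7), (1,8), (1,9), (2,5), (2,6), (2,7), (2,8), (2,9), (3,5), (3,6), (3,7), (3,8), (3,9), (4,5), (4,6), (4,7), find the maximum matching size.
4 (matching: (1,9), (2,8), (3,7), (4,6); upper bound min(|L|,|R|) = min(4,5) = 4)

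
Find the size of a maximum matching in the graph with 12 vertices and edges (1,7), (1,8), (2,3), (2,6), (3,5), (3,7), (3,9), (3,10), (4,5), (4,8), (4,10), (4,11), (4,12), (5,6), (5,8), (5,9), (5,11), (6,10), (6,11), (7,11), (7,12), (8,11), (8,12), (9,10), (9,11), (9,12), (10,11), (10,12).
6 (matching: (1,8), (2,6), (3,10), (4,5), (7,11), (9,12); upper bound floor(n/2) = floor(12/2) = 6)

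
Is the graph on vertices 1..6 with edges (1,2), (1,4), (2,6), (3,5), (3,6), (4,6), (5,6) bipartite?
No (odd cycle of length 3: 5 -> 6 -> 3 -> 5)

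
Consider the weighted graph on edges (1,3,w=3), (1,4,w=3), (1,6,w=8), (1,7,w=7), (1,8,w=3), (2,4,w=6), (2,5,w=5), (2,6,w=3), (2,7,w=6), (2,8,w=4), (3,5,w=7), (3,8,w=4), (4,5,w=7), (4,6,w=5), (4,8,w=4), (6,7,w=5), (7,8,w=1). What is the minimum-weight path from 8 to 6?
6 (path: 8 -> 7 -> 6; weights 1 + 5 = 6)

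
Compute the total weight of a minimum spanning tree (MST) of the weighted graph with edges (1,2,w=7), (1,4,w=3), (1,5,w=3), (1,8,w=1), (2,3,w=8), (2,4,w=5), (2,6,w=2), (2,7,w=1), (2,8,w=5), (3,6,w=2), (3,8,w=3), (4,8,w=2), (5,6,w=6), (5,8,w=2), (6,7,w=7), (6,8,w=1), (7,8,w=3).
11 (MST edges: (1,8,w=1), (2,6,w=2), (2,7,w=1), (3,6,w=2), (4,8,w=2), (5,8,w=2), (6,8,w=1); sum of weights 1 + 2 + 1 + 2 + 2 + 2 + 1 = 11)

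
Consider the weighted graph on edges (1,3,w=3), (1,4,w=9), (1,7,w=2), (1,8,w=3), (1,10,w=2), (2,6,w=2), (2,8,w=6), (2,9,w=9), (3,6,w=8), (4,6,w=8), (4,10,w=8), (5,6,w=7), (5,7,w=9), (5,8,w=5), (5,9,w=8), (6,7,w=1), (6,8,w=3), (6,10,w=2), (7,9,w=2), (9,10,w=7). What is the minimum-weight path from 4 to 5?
15 (path: 4 -> 6 -> 5; weights 8 + 7 = 15)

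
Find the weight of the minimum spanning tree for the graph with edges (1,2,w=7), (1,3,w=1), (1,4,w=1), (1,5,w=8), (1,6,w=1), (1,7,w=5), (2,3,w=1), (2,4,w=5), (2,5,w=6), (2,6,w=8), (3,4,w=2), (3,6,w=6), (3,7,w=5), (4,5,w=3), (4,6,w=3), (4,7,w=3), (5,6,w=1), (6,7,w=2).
7 (MST edges: (1,3,w=1), (1,4,w=1), (1,6,w=1), (2,3,w=1), (5,6,w=1), (6,7,w=2); sum of weights 1 + 1 + 1 + 1 + 1 + 2 = 7)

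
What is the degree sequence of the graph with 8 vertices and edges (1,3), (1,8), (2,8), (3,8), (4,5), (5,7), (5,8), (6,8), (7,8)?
[6, 3, 2, 2, 2, 1, 1, 1] (degrees: deg(1)=2, deg(2)=1, deg(3)=2, deg(4)=1, deg(5)=3, deg(6)=1, deg(7)=2, deg(8)=6)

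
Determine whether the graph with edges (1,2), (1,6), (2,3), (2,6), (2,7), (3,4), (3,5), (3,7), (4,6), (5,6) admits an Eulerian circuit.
Yes (the graph is connected and all 7 vertices have even degree)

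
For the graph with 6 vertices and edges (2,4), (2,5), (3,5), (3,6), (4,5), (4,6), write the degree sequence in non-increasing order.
[3, 3, 2, 2, 2, 0] (degrees: deg(1)=0, deg(2)=2, deg(3)=2, deg(4)=3, deg(5)=3, deg(6)=2)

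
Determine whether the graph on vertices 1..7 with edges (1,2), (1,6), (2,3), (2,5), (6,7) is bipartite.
Yes. Partition: {1, 3, 4, 5, 7}, {2, 6}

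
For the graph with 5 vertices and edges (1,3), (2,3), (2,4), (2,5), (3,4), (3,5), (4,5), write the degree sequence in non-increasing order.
[4, 3, 3, 3, 1] (degrees: deg(1)=1, deg(2)=3, deg(3)=4, deg(4)=3, deg(5)=3)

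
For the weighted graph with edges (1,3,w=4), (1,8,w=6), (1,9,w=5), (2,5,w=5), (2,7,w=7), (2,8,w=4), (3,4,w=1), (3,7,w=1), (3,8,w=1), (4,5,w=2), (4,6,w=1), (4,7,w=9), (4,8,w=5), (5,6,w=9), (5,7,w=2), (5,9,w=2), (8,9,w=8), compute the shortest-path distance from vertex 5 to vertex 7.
2 (path: 5 -> 7; weights 2 = 2)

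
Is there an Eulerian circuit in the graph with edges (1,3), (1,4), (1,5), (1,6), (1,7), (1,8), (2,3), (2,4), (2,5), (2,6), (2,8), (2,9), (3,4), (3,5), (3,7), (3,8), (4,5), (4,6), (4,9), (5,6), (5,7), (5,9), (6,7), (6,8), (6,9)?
No (2 vertices have odd degree: {5, 6}; Eulerian circuit requires 0)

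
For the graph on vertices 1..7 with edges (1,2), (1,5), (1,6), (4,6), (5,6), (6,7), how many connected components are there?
2 (components: {1, 2, 4, 5, 6, 7}, {3})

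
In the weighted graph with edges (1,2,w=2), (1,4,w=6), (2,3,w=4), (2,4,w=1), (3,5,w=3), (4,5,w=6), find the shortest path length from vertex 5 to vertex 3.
3 (path: 5 -> 3; weights 3 = 3)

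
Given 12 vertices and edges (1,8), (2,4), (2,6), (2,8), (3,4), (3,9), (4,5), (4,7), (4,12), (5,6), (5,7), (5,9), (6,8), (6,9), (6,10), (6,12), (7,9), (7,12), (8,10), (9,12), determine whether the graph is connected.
No, it has 2 components: {1, 2, 3, 4, 5, 6, 7, 8, 9, 10, 12}, {11}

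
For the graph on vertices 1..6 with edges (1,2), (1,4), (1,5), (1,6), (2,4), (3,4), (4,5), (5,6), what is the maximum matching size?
3 (matching: (1,2), (3,4), (5,6); upper bound floor(n/2) = floor(6/2) = 3)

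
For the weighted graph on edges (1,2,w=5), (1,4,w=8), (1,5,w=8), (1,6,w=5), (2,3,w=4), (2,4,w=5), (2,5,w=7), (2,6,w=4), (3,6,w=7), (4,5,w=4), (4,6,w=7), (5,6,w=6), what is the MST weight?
22 (MST edges: (1,2,w=5), (2,3,w=4), (2,4,w=5), (2,6,w=4), (4,5,w=4); sum of weights 5 + 4 + 5 + 4 + 4 = 22)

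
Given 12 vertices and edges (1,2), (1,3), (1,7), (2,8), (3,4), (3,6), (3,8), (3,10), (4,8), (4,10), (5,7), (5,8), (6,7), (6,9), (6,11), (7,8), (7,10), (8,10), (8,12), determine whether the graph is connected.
Yes (BFS from 1 visits [1, 2, 3, 7, 8, 4, 6, 10, 5, 12, 9, 11] — all 12 vertices reached)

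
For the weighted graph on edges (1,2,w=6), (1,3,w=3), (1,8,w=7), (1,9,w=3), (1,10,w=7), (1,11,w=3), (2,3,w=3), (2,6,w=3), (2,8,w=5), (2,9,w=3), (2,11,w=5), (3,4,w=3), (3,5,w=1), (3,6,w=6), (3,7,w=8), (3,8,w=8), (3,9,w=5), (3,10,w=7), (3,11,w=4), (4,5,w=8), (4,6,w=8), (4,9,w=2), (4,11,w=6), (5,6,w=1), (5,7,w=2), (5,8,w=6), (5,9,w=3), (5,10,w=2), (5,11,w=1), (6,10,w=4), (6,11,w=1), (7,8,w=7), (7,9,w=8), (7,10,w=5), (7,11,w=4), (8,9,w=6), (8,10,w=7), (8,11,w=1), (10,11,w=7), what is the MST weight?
19 (MST edges: (1,3,w=3), (1,9,w=3), (2,3,w=3), (3,5,w=1), (4,9,w=2), (5,6,w=1), (5,7,w=2), (5,10,w=2), (5,11,w=1), (8,11,w=1); sum of weights 3 + 3 + 3 + 1 + 2 + 1 + 2 + 2 + 1 + 1 = 19)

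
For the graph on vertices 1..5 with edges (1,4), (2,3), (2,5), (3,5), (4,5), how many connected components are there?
1 (components: {1, 2, 3, 4, 5})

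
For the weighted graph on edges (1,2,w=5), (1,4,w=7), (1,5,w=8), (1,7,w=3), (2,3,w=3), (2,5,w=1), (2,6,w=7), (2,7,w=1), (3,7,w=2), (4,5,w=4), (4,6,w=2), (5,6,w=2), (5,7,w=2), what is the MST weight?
11 (MST edges: (1,7,w=3), (2,5,w=1), (2,7,w=1), (3,7,w=2), (4,6,w=2), (5,6,w=2); sum of weights 3 + 1 + 1 + 2 + 2 + 2 = 11)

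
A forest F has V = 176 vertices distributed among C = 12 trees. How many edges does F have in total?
164 (Each of the 12 component trees on V_i vertices has V_i - 1 edges; summing gives V - C = 176 - 12 = 164)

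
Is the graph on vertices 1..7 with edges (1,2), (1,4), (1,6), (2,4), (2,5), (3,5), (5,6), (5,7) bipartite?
No (odd cycle of length 3: 2 -> 1 -> 4 -> 2)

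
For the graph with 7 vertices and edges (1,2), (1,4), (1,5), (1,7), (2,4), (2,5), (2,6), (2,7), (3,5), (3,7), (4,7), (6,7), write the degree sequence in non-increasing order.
[5, 5, 4, 3, 3, 2, 2] (degrees: deg(1)=4, deg(2)=5, deg(3)=2, deg(4)=3, deg(5)=3, deg(6)=2, deg(7)=5)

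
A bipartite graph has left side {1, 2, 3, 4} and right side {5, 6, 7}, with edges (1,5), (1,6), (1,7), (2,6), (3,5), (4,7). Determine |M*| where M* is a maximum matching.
3 (matching: (1,7), (2,6), (3,5); upper bound min(|L|,|R|) = min(4,3) = 3)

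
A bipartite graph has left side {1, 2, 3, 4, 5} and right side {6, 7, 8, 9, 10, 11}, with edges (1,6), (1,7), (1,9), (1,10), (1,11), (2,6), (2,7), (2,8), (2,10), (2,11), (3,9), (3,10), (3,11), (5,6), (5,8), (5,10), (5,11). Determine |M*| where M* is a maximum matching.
4 (matching: (1,11), (2,10), (3,9), (5,8); upper bound min(|L|,|R|) = min(5,6) = 5)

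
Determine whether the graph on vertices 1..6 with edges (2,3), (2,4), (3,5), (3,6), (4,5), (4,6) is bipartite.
Yes. Partition: {1, 2, 5, 6}, {3, 4}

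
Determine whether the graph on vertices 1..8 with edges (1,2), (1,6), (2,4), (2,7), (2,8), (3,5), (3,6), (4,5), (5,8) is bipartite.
Yes. Partition: {1, 3, 4, 7, 8}, {2, 5, 6}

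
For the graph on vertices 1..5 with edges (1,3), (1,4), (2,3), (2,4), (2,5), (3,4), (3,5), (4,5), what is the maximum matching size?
2 (matching: (1,4), (2,5); upper bound floor(n/2) = floor(5/2) = 2)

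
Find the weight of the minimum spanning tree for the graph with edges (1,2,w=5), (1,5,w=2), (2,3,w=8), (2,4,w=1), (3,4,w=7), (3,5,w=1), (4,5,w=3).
7 (MST edges: (1,5,w=2), (2,4,w=1), (3,5,w=1), (4,5,w=3); sum of weights 2 + 1 + 1 + 3 = 7)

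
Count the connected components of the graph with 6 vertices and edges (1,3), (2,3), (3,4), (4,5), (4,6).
1 (components: {1, 2, 3, 4, 5, 6})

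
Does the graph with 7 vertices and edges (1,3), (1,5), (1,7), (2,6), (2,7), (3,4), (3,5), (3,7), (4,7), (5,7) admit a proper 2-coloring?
No (odd cycle of length 3: 5 -> 1 -> 3 -> 5)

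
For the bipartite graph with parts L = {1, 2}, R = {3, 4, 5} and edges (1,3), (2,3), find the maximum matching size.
1 (matching: (1,3); upper bound min(|L|,|R|) = min(2,3) = 2)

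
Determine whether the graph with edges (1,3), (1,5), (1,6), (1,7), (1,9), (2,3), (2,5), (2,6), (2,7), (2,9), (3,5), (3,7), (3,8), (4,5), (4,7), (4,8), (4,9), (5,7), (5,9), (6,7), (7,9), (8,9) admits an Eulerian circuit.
No (6 vertices have odd degree: {1, 2, 3, 6, 7, 8}; Eulerian circuit requires 0)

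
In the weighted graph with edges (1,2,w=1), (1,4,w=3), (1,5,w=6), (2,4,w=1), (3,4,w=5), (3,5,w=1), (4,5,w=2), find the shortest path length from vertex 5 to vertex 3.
1 (path: 5 -> 3; weights 1 = 1)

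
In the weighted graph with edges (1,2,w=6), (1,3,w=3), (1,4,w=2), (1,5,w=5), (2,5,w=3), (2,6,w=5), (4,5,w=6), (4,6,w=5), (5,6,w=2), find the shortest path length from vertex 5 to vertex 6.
2 (path: 5 -> 6; weights 2 = 2)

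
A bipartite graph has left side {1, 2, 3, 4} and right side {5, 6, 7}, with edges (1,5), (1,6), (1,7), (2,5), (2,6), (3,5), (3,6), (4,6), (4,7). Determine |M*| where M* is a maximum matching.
3 (matching: (1,7), (2,6), (3,5); upper bound min(|L|,|R|) = min(4,3) = 3)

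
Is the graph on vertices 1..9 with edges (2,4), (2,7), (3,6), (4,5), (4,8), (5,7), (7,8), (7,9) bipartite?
Yes. Partition: {1, 2, 3, 5, 8, 9}, {4, 6, 7}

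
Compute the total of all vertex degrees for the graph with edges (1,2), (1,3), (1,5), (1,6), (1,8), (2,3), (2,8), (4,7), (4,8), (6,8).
20 (handshake: sum of degrees = 2|E| = 2 x 10 = 20)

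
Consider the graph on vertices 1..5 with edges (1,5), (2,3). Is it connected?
No, it has 3 components: {1, 5}, {2, 3}, {4}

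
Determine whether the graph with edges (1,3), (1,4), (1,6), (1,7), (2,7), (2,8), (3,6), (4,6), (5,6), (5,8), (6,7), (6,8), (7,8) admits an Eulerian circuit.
Yes (the graph is connected and all 8 vertices have even degree)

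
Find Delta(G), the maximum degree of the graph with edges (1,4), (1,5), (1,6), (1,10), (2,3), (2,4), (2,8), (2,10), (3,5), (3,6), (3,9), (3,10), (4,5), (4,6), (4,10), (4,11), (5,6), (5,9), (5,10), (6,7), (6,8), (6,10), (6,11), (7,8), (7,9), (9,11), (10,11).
8 (attained at vertex 6)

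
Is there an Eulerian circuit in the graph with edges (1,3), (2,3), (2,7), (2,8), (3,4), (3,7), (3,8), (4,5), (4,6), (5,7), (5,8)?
No (8 vertices have odd degree: {1, 2, 3, 4, 5, 6, 7, 8}; Eulerian circuit requires 0)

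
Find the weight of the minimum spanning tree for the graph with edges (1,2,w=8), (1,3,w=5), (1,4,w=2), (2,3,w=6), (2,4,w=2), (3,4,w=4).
8 (MST edges: (1,4,w=2), (2,4,w=2), (3,4,w=4); sum of weights 2 + 2 + 4 = 8)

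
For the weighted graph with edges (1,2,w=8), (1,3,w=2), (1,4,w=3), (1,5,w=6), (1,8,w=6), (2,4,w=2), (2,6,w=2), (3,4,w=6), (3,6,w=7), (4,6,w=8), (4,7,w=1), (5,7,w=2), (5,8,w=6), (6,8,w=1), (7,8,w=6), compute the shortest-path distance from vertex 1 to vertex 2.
5 (path: 1 -> 4 -> 2; weights 3 + 2 = 5)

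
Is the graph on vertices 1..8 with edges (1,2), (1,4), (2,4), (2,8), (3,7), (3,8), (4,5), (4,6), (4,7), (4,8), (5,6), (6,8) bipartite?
No (odd cycle of length 3: 2 -> 1 -> 4 -> 2)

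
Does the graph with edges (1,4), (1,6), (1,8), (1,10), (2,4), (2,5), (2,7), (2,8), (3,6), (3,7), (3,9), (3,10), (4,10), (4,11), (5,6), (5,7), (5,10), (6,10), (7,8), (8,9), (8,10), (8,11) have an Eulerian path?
Yes — and in fact it has an Eulerian circuit (the graph is connected and all 11 vertices have even degree)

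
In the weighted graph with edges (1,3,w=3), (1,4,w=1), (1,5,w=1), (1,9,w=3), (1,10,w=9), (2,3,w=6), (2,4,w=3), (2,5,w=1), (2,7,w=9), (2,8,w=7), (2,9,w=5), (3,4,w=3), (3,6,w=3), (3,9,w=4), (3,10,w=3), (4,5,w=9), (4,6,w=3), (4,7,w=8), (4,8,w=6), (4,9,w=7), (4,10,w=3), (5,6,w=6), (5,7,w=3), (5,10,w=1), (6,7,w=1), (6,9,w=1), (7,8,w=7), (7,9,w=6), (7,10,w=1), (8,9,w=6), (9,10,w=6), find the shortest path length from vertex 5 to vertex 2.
1 (path: 5 -> 2; weights 1 = 1)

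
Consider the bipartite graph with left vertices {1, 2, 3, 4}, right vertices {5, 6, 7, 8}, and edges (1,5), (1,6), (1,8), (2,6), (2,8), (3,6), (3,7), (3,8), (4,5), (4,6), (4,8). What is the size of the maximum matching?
4 (matching: (1,8), (2,6), (3,7), (4,5); upper bound min(|L|,|R|) = min(4,4) = 4)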